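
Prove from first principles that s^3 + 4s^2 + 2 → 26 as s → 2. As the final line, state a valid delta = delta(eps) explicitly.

delta = min(1, eps/39)

Let eps > 0 be given. We want delta > 0 such that 0 < |s − 2| < delta implies |(s^3 + 4s^2 + 2) − 26| < eps.
(s^3 + 4s^2 + 2) − 26 = s^3 + 4s^2 - 24 = (s − 2)(s^2 + 6s + 12).
So |(s^3 + 4s^2 + 2) − 26| = |s − 2|·|s^2 + 6s + 12|.
Require delta ≤ 1. Then |s − 2| < 1 gives |s| < 3, and by the triangle inequality |s^2 + 6s + 12| ≤ 3^2 + 6·3 + 12 = 39.
Hence |(s^3 + 4s^2 + 2) − 26| ≤ 39|s − 2| < eps provided |s − 2| < eps/39.
Choosing delta = min(1, eps/39) ensures both conditions, hence |(s^3 + 4s^2 + 2) − 26| < eps.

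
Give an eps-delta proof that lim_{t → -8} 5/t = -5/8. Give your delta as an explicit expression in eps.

Fix eps > 0. We seek delta > 0 such that 0 < |t + 8| < delta implies |5/t + 5/8| < eps.
|5/t + 5/8| = 5·|-8 − t|/(8·|t|) = 5|t + 8|/(8|t|).
Restrict delta ≤ 4. Then |t + 8| < 4 gives |t| > 4, so 8|t| > 32.
Then |5/t + 5/8| < 5|t + 8|/32, which is < eps when |t + 8| < (32/5)eps.
Take delta = min(4, (32/5)eps). Then 0 < |t + 8| < delta gives both |t + 8| < 4 and |t + 8| < (32/5)eps, so |5/t + 5/8| < eps.

delta = min(4, (32/5)eps)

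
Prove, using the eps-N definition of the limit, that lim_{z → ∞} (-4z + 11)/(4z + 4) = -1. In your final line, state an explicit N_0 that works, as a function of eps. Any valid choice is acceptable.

Let eps > 0 be given. We seek N_0 > 0 such that z > N_0 implies |(-4z + 11)/(4z + 4) + 1| < eps.
(-4z + 11)/(4z + 4) + 1 = (4(-4z + 11) − (-4)(4z + 4)) / (4(4z + 4)) = 60/(4(4z + 4)).
For z > 0 we have 4z + 4 > 4z, so |(-4z + 11)/(4z + 4) + 1| = 60/(4(4z + 4)) < 60/(4·4z) = (15/4)/z.
Thus |(-4z + 11)/(4z + 4) + 1| < eps whenever z > (15/4)/eps.
Take N_0 = (15/4)/eps. If z > N_0 then |(-4z + 11)/(4z + 4) + 1| < (15/4)/z < eps.

N_0 = (15/4)/eps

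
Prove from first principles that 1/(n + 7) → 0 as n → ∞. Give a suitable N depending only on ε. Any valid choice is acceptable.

Suppose ε > 0. For n ≥ 1, |1/(n + 7) − 0| = 1/(n + 7) ≤ 1/n.
We need 1/n < ε, i.e. n > 1/ε.
Take N = 1/ε. If n > N then |1/(n + 7)| ≤ 1/n < ε.

N = 1/ε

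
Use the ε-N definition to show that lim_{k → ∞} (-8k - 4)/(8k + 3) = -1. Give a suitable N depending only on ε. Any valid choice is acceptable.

N = (1/8)/ε

Fix ε > 0. For k ≥ 1, |(-8k - 4)/(8k + 3) + 1| = |-8|/(8(8k + 3)) = 8/(8(8k + 3)).
Since 8k + 3 ≥ 8k for k ≥ 1, this is ≤ 8/(8·8k) = (1/8)/k.
So |(-8k - 4)/(8k + 3) + 1| < ε whenever k > (1/8)/ε.
Take N = (1/8)/ε. If k > N then |(-8k - 4)/(8k + 3) + 1| ≤ (1/8)/k < ε.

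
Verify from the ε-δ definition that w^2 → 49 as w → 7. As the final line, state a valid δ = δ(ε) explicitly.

δ = min(1, ε/15)

Suppose ε > 0. We seek δ > 0 with 0 < |w − 7| < δ ⇒ |w^2 − 49| < ε.
Factor: w^2 − 49 = (w − 7)(w + 7), so |w^2 − 49| = |w − 7|·|w + 7|.
Impose δ ≤ 1 so that |w| < 8; then |w + 7| ≤ 15.
Hence |w^2 − 49| ≤ 15|w − 7|, which is < ε once |w − 7| < ε/15.
Take δ = min(1, ε/15). If 0 < |w − 7| < δ then both bounds hold and |w^2 − 49| ≤ 15|w − 7| < 15·(ε/15) = ε.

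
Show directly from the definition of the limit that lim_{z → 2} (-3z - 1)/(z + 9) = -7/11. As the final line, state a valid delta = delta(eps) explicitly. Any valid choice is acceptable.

delta = min(11/2, (121/52)eps)

Fix eps > 0. We want delta > 0 with 0 < |z − 2| < delta ⇒ |(-3z - 1)/(z + 9) + 7/11| < eps.
Combining over a common denominator, (-3z - 1)/(z + 9) + 7/11 = [(-3z - 1)·11 − (-7)·(z + 9)] / [11·(z + 9)] = -26(z − 2) / (11(z + 9)).
So |(-3z - 1)/(z + 9) + 7/11| = 26|z − 2| / (11·|z + 9|).
Restrict delta ≤ 11/2. Then |z − 2| < 11/2 gives |z + 9| = |(z − 2) + 11| ≥ 11 − 11/2 = 11/2.
Hence |(-3z - 1)/(z + 9) + 7/11| < 26|z − 2|/(11·(11/2)) = (52/121)|z − 2|, which is < eps once |z − 2| < (121/52)eps.
Take delta = min(11/2, (121/52)eps). Then 0 < |z − 2| < delta forces both bounds, so |(-3z - 1)/(z + 9) + 7/11| < eps.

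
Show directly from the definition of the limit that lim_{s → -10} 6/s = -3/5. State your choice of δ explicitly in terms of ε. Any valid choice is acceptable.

Suppose ε > 0. We seek δ > 0 such that 0 < |s + 10| < δ implies |6/s + 3/5| < ε.
|6/s + 3/5| = 6·|-10 − s|/(10·|s|) = 6|s + 10|/(10|s|).
Require δ ≤ 5 so that |s| > 10 − 5 = 5, hence 10|s| > 50.
Then |6/s + 3/5| < 6|s + 10|/50, which is < ε when |s + 10| < (25/3)ε.
Take δ = min(5, (25/3)ε). Then 0 < |s + 10| < δ gives both |s + 10| < 5 and |s + 10| < (25/3)ε, so |6/s + 3/5| < ε.

δ = min(5, (25/3)ε)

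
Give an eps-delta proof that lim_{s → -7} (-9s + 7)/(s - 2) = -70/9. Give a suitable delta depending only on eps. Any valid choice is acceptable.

Suppose eps > 0. We want delta > 0 with 0 < |s + 7| < delta ⇒ |(-9s + 7)/(s - 2) + 70/9| < eps.
Combining over a common denominator, (-9s + 7)/(s - 2) + 70/9 = [(-9s + 7)·(-9) − 70·(s - 2)] / [(-9)·(s - 2)] = 11(s + 7) / ((-9)(s - 2)).
So |(-9s + 7)/(s - 2) + 70/9| = 11|s + 7| / (9·|s − 2|).
Restrict delta ≤ 9/2. Then |s + 7| < 9/2 gives |s − 2| = |(s + 7) + (-9)| ≥ 9 − 9/2 = 9/2.
Hence |(-9s + 7)/(s - 2) + 70/9| < 11|s + 7|/(9·(9/2)) = (22/81)|s + 7|, which is < eps once |s + 7| < (81/22)eps.
Take delta = min(9/2, (81/22)eps). Then 0 < |s + 7| < delta forces both bounds, so |(-9s + 7)/(s - 2) + 70/9| < eps.

delta = min(9/2, (81/22)eps)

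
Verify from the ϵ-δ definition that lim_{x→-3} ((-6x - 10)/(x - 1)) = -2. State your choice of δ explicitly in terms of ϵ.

Let ϵ > 0 be given. We want δ > 0 with 0 < |x + 3| < δ ⇒ |(-6x - 10)/(x - 1) + 2| < ϵ.
Combining over a common denominator, (-6x - 10)/(x - 1) + 2 = [(-6x - 10)·(-4) − 8·(x - 1)] / [(-4)·(x - 1)] = 16(x + 3) / ((-4)(x - 1)).
So |(-6x - 10)/(x - 1) + 2| = 16|x + 3| / (4·|x − 1|).
Require δ ≤ 2, so |x − 1| ≥ |-4| − |x + 3| > 4 − 2 = 2.
Hence |(-6x - 10)/(x - 1) + 2| < 16|x + 3|/(4·2) = 2|x + 3|, which is < ϵ once |x + 3| < (1/2)ϵ.
Take δ = min(2, (1/2)ϵ). Then 0 < |x + 3| < δ forces both bounds, so |(-6x - 10)/(x - 1) + 2| < ϵ.

δ = min(2, (1/2)ϵ)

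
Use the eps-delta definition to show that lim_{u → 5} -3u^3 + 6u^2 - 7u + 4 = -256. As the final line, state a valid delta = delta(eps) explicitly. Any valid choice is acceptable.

delta = min(1, eps/214)

Suppose eps > 0. We want delta > 0 such that 0 < |u − 5| < delta implies |(-3u^3 + 6u^2 - 7u + 4) + 256| < eps.
(-3u^3 + 6u^2 - 7u + 4) + 256 = -3u^3 + 6u^2 - 7u + 260 = (u − 5)(-3u^2 - 9u - 52).
So |(-3u^3 + 6u^2 - 7u + 4) + 256| = |u − 5|·|-3u^2 - 9u - 52|.
Assume first that |u − 5| < 1, so |u| < 6. Then |-3u^2 - 9u - 52| ≤ 3·6^2 + 9·6 + 52 = 214.
Hence |(-3u^3 + 6u^2 - 7u + 4) + 256| ≤ 214|u − 5| < eps provided |u − 5| < eps/214.
Take delta = min(1, eps/214). Then 0 < |u − 5| < delta gives both |u − 5| < 1 and |u − 5| < eps/214, so |(-3u^3 + 6u^2 - 7u + 4) + 256| < eps.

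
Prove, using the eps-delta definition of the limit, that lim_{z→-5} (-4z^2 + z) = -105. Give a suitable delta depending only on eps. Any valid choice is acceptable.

delta = min(2, eps/49)

Suppose eps > 0. We want delta > 0 such that 0 < |z + 5| < delta implies |(-4z^2 + z) + 105| < eps.
(-4z^2 + z) + 105 = -4z^2 + z + 105 = (z + 5)(-4z + 21).
So |(-4z^2 + z) + 105| = |z + 5|·|-4z + 21|.
Require delta ≤ 2. Then |z + 5| < 2 gives |z| < 7, and by the triangle inequality |-4z + 21| ≤ 4·7 + 21 = 49.
Hence |(-4z^2 + z) + 105| ≤ 49|z + 5| < eps provided |z + 5| < eps/49.
Take delta = min(2, eps/49). Then 0 < |z + 5| < delta gives both |z + 5| < 2 and |z + 5| < eps/49, so |(-4z^2 + z) + 105| < eps.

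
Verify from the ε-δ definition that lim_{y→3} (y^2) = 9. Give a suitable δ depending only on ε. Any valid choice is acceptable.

δ = min(1, ε/7)

Fix ε > 0. We seek δ > 0 with 0 < |y − 3| < δ ⇒ |y^2 − 9| < ε.
Factor: y^2 − 9 = (y − 3)(y + 3), so |y^2 − 9| = |y − 3|·|y + 3|.
Impose δ ≤ 1 so that |y| < 4; then |y + 3| ≤ 7.
Hence |y^2 − 9| ≤ 7|y − 3|, which is < ε once |y − 3| < ε/7.
Take δ = min(1, ε/7). If 0 < |y − 3| < δ then both bounds hold and |y^2 − 9| ≤ 7|y − 3| < 7·(ε/7) = ε.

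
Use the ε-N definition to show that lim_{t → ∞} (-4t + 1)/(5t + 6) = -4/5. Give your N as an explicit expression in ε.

Suppose ε > 0. We seek N > 0 such that t > N implies |(-4t + 1)/(5t + 6) + 4/5| < ε.
(-4t + 1)/(5t + 6) + 4/5 = (5(-4t + 1) − (-4)(5t + 6)) / (5(5t + 6)) = 29/(5(5t + 6)).
For t > 0 we have 5t + 6 > 5t, so |(-4t + 1)/(5t + 6) + 4/5| = 29/(5(5t + 6)) < 29/(5·5t) = (29/25)/t.
Thus |(-4t + 1)/(5t + 6) + 4/5| < ε whenever t > (29/25)/ε.
Take N = (29/25)/ε. If t > N then |(-4t + 1)/(5t + 6) + 4/5| < (29/25)/t < ε.

N = (29/25)/ε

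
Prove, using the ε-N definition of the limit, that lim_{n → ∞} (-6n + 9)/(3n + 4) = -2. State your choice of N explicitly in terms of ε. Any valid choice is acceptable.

Suppose ε > 0. For n ≥ 1, |(-6n + 9)/(3n + 4) + 2| = |51|/(3(3n + 4)) = 51/(3(3n + 4)).
Since 3n + 4 ≥ 3n for n ≥ 1, this is ≤ 51/(3·3n) = (17/3)/n.
So |(-6n + 9)/(3n + 4) + 2| < ε whenever n > (17/3)/ε.
Take N = (17/3)/ε. If n > N then |(-6n + 9)/(3n + 4) + 2| ≤ (17/3)/n < ε.

N = (17/3)/ε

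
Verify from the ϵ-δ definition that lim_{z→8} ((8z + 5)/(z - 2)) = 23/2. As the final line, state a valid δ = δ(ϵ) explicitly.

Let ϵ > 0. We want δ > 0 with 0 < |z − 8| < δ ⇒ |(8z + 5)/(z - 2) − (23/2)| < ϵ.
Combining over a common denominator, (8z + 5)/(z - 2) − (23/2) = [(8z + 5)·6 − 69·(z - 2)] / [6·(z - 2)] = -21(z − 8) / (6(z - 2)).
So |(8z + 5)/(z - 2) − (23/2)| = 21|z − 8| / (6·|z − 2|).
Restrict δ ≤ 3. Then |z − 8| < 3 gives |z − 2| = |(z − 8) + 6| ≥ 6 − 3 = 3.
Hence |(8z + 5)/(z - 2) − (23/2)| < 21|z − 8|/(6·3) = (7/6)|z − 8|, which is < ϵ once |z − 8| < (6/7)ϵ.
Take δ = min(3, (6/7)ϵ). Then 0 < |z − 8| < δ forces both bounds, so |(8z + 5)/(z - 2) − (23/2)| < ϵ.

δ = min(3, (6/7)ϵ)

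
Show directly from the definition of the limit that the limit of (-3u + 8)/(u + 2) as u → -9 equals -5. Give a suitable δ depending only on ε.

Fix ε > 0. We want δ > 0 with 0 < |u + 9| < δ ⇒ |(-3u + 8)/(u + 2) + 5| < ε.
Combining over a common denominator, (-3u + 8)/(u + 2) + 5 = [(-3u + 8)·(-7) − 35·(u + 2)] / [(-7)·(u + 2)] = -14(u + 9) / ((-7)(u + 2)).
So |(-3u + 8)/(u + 2) + 5| = 14|u + 9| / (7·|u + 2|).
Require δ ≤ 7/2, so |u + 2| ≥ |-7| − |u + 9| > 7 − 7/2 = 7/2.
Hence |(-3u + 8)/(u + 2) + 5| < 14|u + 9|/(7·(7/2)) = (4/7)|u + 9|, which is < ε once |u + 9| < (7/4)ε.
Take δ = min(7/2, (7/4)ε). Then 0 < |u + 9| < δ forces both bounds, so |(-3u + 8)/(u + 2) + 5| < ε.

δ = min(7/2, (7/4)ε)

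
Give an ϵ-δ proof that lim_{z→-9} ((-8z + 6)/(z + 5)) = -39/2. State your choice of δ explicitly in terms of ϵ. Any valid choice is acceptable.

δ = min(2, (4/23)ϵ)

Let ϵ > 0 be given. We want δ > 0 with 0 < |z + 9| < δ ⇒ |(-8z + 6)/(z + 5) + 39/2| < ϵ.
Combining over a common denominator, (-8z + 6)/(z + 5) + 39/2 = [(-8z + 6)·(-4) − 78·(z + 5)] / [(-4)·(z + 5)] = -46(z + 9) / ((-4)(z + 5)).
So |(-8z + 6)/(z + 5) + 39/2| = 46|z + 9| / (4·|z + 5|).
Require δ ≤ 2, so |z + 5| ≥ |-4| − |z + 9| > 4 − 2 = 2.
Hence |(-8z + 6)/(z + 5) + 39/2| < 46|z + 9|/(4·2) = (23/4)|z + 9|, which is < ϵ once |z + 9| < (4/23)ϵ.
Take δ = min(2, (4/23)ϵ). Then 0 < |z + 9| < δ forces both bounds, so |(-8z + 6)/(z + 5) + 39/2| < ϵ.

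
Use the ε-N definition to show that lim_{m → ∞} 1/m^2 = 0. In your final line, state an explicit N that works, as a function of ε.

N = (1/ε)^{1/2}

Suppose ε > 0. For m ≥ 1, |1/m^2 − 0| = 1/m^2.
1/m^2 < ε ⇔ m^2 > 1/ε ⇔ m > (1/ε)^{1/2}.
Take N = (1/ε)^{1/2}. Then m > N implies 1/m^2 < ε.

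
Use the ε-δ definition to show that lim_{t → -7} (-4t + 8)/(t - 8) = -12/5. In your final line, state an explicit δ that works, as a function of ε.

Fix ε > 0. We want δ > 0 with 0 < |t + 7| < δ ⇒ |(-4t + 8)/(t - 8) + 12/5| < ε.
Combining over a common denominator, (-4t + 8)/(t - 8) + 12/5 = [(-4t + 8)·(-15) − 36·(t - 8)] / [(-15)·(t - 8)] = 24(t + 7) / ((-15)(t - 8)).
So |(-4t + 8)/(t - 8) + 12/5| = 24|t + 7| / (15·|t − 8|).
Require δ ≤ 15/2, so |t − 8| ≥ |-15| − |t + 7| > 15 − 15/2 = 15/2.
Hence |(-4t + 8)/(t - 8) + 12/5| < 24|t + 7|/(15·(15/2)) = (16/75)|t + 7|, which is < ε once |t + 7| < (75/16)ε.
Take δ = min(15/2, (75/16)ε). Then 0 < |t + 7| < δ forces both bounds, so |(-4t + 8)/(t - 8) + 12/5| < ε.

δ = min(15/2, (75/16)ε)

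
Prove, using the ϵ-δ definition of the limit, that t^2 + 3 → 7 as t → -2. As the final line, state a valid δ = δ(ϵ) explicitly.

Suppose ϵ > 0. We want δ > 0 such that 0 < |t + 2| < δ implies |(t^2 + 3) − 7| < ϵ.
(t^2 + 3) − 7 = t^2 - 4 = (t + 2)(t - 2).
So |(t^2 + 3) − 7| = |t + 2|·|t - 2|.
Require δ ≤ 1. Then |t + 2| < 1 gives |t| < 3, and by the triangle inequality |t - 2| ≤ 3 + 2 = 5.
Hence |(t^2 + 3) − 7| ≤ 5|t + 2| < ϵ provided |t + 2| < ϵ/5.
Choosing δ = min(1, ϵ/5) ensures both conditions, hence |(t^2 + 3) − 7| < ϵ.

δ = min(1, ϵ/5)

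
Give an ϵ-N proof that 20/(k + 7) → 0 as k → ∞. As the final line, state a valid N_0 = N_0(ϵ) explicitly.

N_0 = 20/ϵ

Fix ϵ > 0. For k ≥ 1, |20/(k + 7) − 0| = 20/(k + 7) ≤ 20/k.
We need 20/k < ϵ, i.e. k > 20/ϵ.
Take N_0 = 20/ϵ. If k > N_0 then |20/(k + 7)| ≤ 20/k < ϵ.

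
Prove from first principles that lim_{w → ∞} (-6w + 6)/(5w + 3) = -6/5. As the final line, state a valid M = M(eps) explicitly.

Suppose eps > 0. We seek M > 0 such that w > M implies |(-6w + 6)/(5w + 3) + 6/5| < eps.
(-6w + 6)/(5w + 3) + 6/5 = (5(-6w + 6) − (-6)(5w + 3)) / (5(5w + 3)) = 48/(5(5w + 3)).
For w > 0 we have 5w + 3 > 5w, so |(-6w + 6)/(5w + 3) + 6/5| = 48/(5(5w + 3)) < 48/(5·5w) = (48/25)/w.
Thus |(-6w + 6)/(5w + 3) + 6/5| < eps whenever w > (48/25)/eps.
Take M = (48/25)/eps. If w > M then |(-6w + 6)/(5w + 3) + 6/5| < (48/25)/w < eps.

M = (48/25)/eps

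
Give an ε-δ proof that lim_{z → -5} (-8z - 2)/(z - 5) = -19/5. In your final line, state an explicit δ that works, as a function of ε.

Let ε > 0 be given. We want δ > 0 with 0 < |z + 5| < δ ⇒ |(-8z - 2)/(z - 5) + 19/5| < ε.
Combining over a common denominator, (-8z - 2)/(z - 5) + 19/5 = [(-8z - 2)·(-10) − 38·(z - 5)] / [(-10)·(z - 5)] = 42(z + 5) / ((-10)(z - 5)).
So |(-8z - 2)/(z - 5) + 19/5| = 42|z + 5| / (10·|z − 5|).
Restrict δ ≤ 5. Then |z + 5| < 5 gives |z − 5| = |(z + 5) + (-10)| ≥ 10 − 5 = 5.
Hence |(-8z - 2)/(z - 5) + 19/5| < 42|z + 5|/(10·5) = (21/25)|z + 5|, which is < ε once |z + 5| < (25/21)ε.
Take δ = min(5, (25/21)ε). Then 0 < |z + 5| < δ forces both bounds, so |(-8z - 2)/(z - 5) + 19/5| < ε.

δ = min(5, (25/21)ε)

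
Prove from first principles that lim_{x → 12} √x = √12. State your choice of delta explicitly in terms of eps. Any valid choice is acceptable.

Let eps > 0 be given. We want delta > 0 such that 0 < |x − 12| < delta implies |√x − √12| < eps.
Multiplying by the conjugate, |√x − √12| = |x − 12|/(√x + √12).
Restrict delta ≤ 12 so that |x − 12| < 12 forces x > 0, and then √x + √12 > √12.
Hence |√x − √12| < |x − 12|/√12, which is < eps once |x − 12| < √12·eps.
Take delta = min(12, √12·eps). If 0 < |x − 12| < delta then x > 0 and |√x − √12| < |x − 12|/√12 < eps.

delta = min(12, √12·eps)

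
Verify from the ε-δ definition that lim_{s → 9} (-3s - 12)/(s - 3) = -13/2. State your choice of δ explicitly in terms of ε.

Let ε > 0 be given. We want δ > 0 with 0 < |s − 9| < δ ⇒ |(-3s - 12)/(s - 3) + 13/2| < ε.
Combining over a common denominator, (-3s - 12)/(s - 3) + 13/2 = [(-3s - 12)·6 − (-39)·(s - 3)] / [6·(s - 3)] = 21(s − 9) / (6(s - 3)).
So |(-3s - 12)/(s - 3) + 13/2| = 21|s − 9| / (6·|s − 3|).
Require δ ≤ 3, so |s − 3| ≥ |6| − |s − 9| > 6 − 3 = 3.
Hence |(-3s - 12)/(s - 3) + 13/2| < 21|s − 9|/(6·3) = (7/6)|s − 9|, which is < ε once |s − 9| < (6/7)ε.
Take δ = min(3, (6/7)ε). Then 0 < |s − 9| < δ forces both bounds, so |(-3s - 12)/(s - 3) + 13/2| < ε.

δ = min(3, (6/7)ε)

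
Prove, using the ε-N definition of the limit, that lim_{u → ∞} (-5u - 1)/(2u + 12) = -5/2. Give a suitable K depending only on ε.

K = (29/2)/ε

Fix ε > 0. We seek K > 0 such that u > K implies |(-5u - 1)/(2u + 12) + 5/2| < ε.
(-5u - 1)/(2u + 12) + 5/2 = (2(-5u - 1) − (-5)(2u + 12)) / (2(2u + 12)) = 58/(2(2u + 12)).
For u > 0 we have 2u + 12 > 2u, so |(-5u - 1)/(2u + 12) + 5/2| = 58/(2(2u + 12)) < 58/(2·2u) = (29/2)/u.
Thus |(-5u - 1)/(2u + 12) + 5/2| < ε whenever u > (29/2)/ε.
Take K = (29/2)/ε. If u > K then |(-5u - 1)/(2u + 12) + 5/2| < (29/2)/u < ε.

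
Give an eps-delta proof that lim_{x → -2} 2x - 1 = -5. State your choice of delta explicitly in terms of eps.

Fix eps > 0. We need delta > 0 so that 0 < |x + 2| < delta implies |(2x - 1) + 5| < eps.
|(2x - 1) + 5| = |2x + 4| = 2|x + 2|.
Thus it suffices that |x + 2| < eps/2.
Choosing delta = eps/2 gives |(2x - 1) + 5| = 2|x + 2| < eps whenever |x + 2| < delta.

delta = eps/2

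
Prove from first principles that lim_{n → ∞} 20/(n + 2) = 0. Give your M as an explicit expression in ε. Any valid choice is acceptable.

M = 20/ε

Fix ε > 0. For n ≥ 1, |20/(n + 2) − 0| = 20/(n + 2) ≤ 20/n.
We need 20/n < ε, i.e. n > 20/ε.
Take M = 20/ε. If n > M then |20/(n + 2)| ≤ 20/n < ε.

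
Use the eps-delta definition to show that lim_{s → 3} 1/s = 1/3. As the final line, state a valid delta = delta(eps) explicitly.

delta = min(3/2, (9/2)eps)

Let eps > 0 be given. We seek delta > 0 such that 0 < |s − 3| < delta implies |1/s − (1/3)| < eps.
|1/s − (1/3)| = |3 − s|/(3·|s|) = |s − 3|/(3|s|).
Restrict delta ≤ 3/2. Then |s − 3| < 3/2 gives |s| > 3/2, so 3|s| > 9/2.
Then |1/s − (1/3)| < |s − 3|/(9/2), which is < eps when |s − 3| < (9/2)eps.
Take delta = min(3/2, (9/2)eps). Then 0 < |s − 3| < delta gives both |s − 3| < 3/2 and |s − 3| < (9/2)eps, so |1/s − (1/3)| < eps.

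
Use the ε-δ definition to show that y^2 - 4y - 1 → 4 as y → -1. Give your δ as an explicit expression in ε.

δ = min(2, ε/8)

Suppose ε > 0. We want δ > 0 such that 0 < |y + 1| < δ implies |(y^2 - 4y - 1) − 4| < ε.
(y^2 - 4y - 1) − 4 = y^2 - 4y - 5 = (y + 1)(y - 5).
So |(y^2 - 4y - 1) − 4| = |y + 1|·|y - 5|.
Assume first that |y + 1| < 2, so |y| < 3. Then |y - 5| ≤ 3 + 5 = 8.
Hence |(y^2 - 4y - 1) − 4| ≤ 8|y + 1| < ε provided |y + 1| < ε/8.
Take δ = min(2, ε/8). Then 0 < |y + 1| < δ gives both |y + 1| < 2 and |y + 1| < ε/8, so |(y^2 - 4y - 1) − 4| < ε.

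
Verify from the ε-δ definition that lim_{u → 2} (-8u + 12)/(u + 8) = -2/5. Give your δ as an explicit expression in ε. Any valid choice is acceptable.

δ = min(5, (25/38)ε)

Fix ε > 0. We want δ > 0 with 0 < |u − 2| < δ ⇒ |(-8u + 12)/(u + 8) + 2/5| < ε.
Combining over a common denominator, (-8u + 12)/(u + 8) + 2/5 = [(-8u + 12)·10 − (-4)·(u + 8)] / [10·(u + 8)] = -76(u − 2) / (10(u + 8)).
So |(-8u + 12)/(u + 8) + 2/5| = 76|u − 2| / (10·|u + 8|).
Restrict δ ≤ 5. Then |u − 2| < 5 gives |u + 8| = |(u − 2) + 10| ≥ 10 − 5 = 5.
Hence |(-8u + 12)/(u + 8) + 2/5| < 76|u − 2|/(10·5) = (38/25)|u − 2|, which is < ε once |u − 2| < (25/38)ε.
Take δ = min(5, (25/38)ε). Then 0 < |u − 2| < δ forces both bounds, so |(-8u + 12)/(u + 8) + 2/5| < ε.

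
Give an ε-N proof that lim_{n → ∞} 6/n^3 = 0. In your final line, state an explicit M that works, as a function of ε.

Let ε > 0 be given. For n ≥ 1, |6/n^3 − 0| = 6/n^3.
6/n^3 < ε ⇔ n^3 > 6/ε ⇔ n > (6/ε)^{1/3}.
Take M = (6/ε)^{1/3}. Then n > M implies 6/n^3 < ε.

M = (6/ε)^{1/3}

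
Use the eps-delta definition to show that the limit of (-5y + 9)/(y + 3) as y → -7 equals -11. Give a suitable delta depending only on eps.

Let eps > 0 be given. We want delta > 0 with 0 < |y + 7| < delta ⇒ |(-5y + 9)/(y + 3) + 11| < eps.
Combining over a common denominator, (-5y + 9)/(y + 3) + 11 = [(-5y + 9)·(-4) − 44·(y + 3)] / [(-4)·(y + 3)] = -24(y + 7) / ((-4)(y + 3)).
So |(-5y + 9)/(y + 3) + 11| = 24|y + 7| / (4·|y + 3|).
Restrict delta ≤ 2. Then |y + 7| < 2 gives |y + 3| = |(y + 7) + (-4)| ≥ 4 − 2 = 2.
Hence |(-5y + 9)/(y + 3) + 11| < 24|y + 7|/(4·2) = 3|y + 7|, which is < eps once |y + 7| < (1/3)eps.
Take delta = min(2, (1/3)eps). Then 0 < |y + 7| < delta forces both bounds, so |(-5y + 9)/(y + 3) + 11| < eps.

delta = min(2, (1/3)eps)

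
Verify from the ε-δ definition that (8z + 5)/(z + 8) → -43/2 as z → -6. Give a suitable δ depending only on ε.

δ = min(1, (2/59)ε)

Let ε > 0 be given. We want δ > 0 with 0 < |z + 6| < δ ⇒ |(8z + 5)/(z + 8) + 43/2| < ε.
Combining over a common denominator, (8z + 5)/(z + 8) + 43/2 = [(8z + 5)·2 − (-43)·(z + 8)] / [2·(z + 8)] = 59(z + 6) / (2(z + 8)).
So |(8z + 5)/(z + 8) + 43/2| = 59|z + 6| / (2·|z + 8|).
Require δ ≤ 1, so |z + 8| ≥ |2| − |z + 6| > 2 − 1 = 1.
Hence |(8z + 5)/(z + 8) + 43/2| < 59|z + 6|/(2·1) = (59/2)|z + 6|, which is < ε once |z + 6| < (2/59)ε.
Take δ = min(1, (2/59)ε). Then 0 < |z + 6| < δ forces both bounds, so |(8z + 5)/(z + 8) + 43/2| < ε.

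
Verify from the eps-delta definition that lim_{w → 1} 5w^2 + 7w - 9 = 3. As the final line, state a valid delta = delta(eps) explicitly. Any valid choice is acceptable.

Let eps > 0. We want delta > 0 such that 0 < |w − 1| < delta implies |(5w^2 + 7w - 9) − 3| < eps.
(5w^2 + 7w - 9) − 3 = 5w^2 + 7w - 12 = (w − 1)(5w + 12).
So |(5w^2 + 7w - 9) − 3| = |w − 1|·|5w + 12|.
Assume first that |w − 1| < 1, so |w| < 2. Then |5w + 12| ≤ 5·2 + 12 = 22.
Hence |(5w^2 + 7w - 9) − 3| ≤ 22|w − 1| < eps provided |w − 1| < eps/22.
Take delta = min(1, eps/22). Then 0 < |w − 1| < delta gives both |w − 1| < 1 and |w − 1| < eps/22, so |(5w^2 + 7w - 9) − 3| < eps.

delta = min(1, eps/22)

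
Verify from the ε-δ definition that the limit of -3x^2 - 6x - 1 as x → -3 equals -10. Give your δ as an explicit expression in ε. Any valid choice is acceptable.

Let ε > 0. We want δ > 0 such that 0 < |x + 3| < δ implies |(-3x^2 - 6x - 1) + 10| < ε.
(-3x^2 - 6x - 1) + 10 = -3x^2 - 6x + 9 = (x + 3)(-3x + 3).
So |(-3x^2 - 6x - 1) + 10| = |x + 3|·|-3x + 3|.
Require δ ≤ 1. Then |x + 3| < 1 gives |x| < 4, and by the triangle inequality |-3x + 3| ≤ 3·4 + 3 = 15.
Hence |(-3x^2 - 6x - 1) + 10| ≤ 15|x + 3| < ε provided |x + 3| < ε/15.
Choosing δ = min(1, ε/15) ensures both conditions, hence |(-3x^2 - 6x - 1) + 10| < ε.

δ = min(1, ε/15)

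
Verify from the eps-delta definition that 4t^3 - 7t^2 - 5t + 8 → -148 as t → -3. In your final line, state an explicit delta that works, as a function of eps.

delta = min(2, eps/247)

Let eps > 0. We want delta > 0 such that 0 < |t + 3| < delta implies |(4t^3 - 7t^2 - 5t + 8) + 148| < eps.
(4t^3 - 7t^2 - 5t + 8) + 148 = 4t^3 - 7t^2 - 5t + 156 = (t + 3)(4t^2 - 19t + 52).
So |(4t^3 - 7t^2 - 5t + 8) + 148| = |t + 3|·|4t^2 - 19t + 52|.
Require delta ≤ 2. Then |t + 3| < 2 gives |t| < 5, and by the triangle inequality |4t^2 - 19t + 52| ≤ 4·5^2 + 19·5 + 52 = 247.
Hence |(4t^3 - 7t^2 - 5t + 8) + 148| ≤ 247|t + 3| < eps provided |t + 3| < eps/247.
Take delta = min(2, eps/247). Then 0 < |t + 3| < delta gives both |t + 3| < 2 and |t + 3| < eps/247, so |(4t^3 - 7t^2 - 5t + 8) + 148| < eps.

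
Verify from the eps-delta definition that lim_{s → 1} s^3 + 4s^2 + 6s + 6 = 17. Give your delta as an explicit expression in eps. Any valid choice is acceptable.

Let eps > 0 be given. We want delta > 0 such that 0 < |s − 1| < delta implies |(s^3 + 4s^2 + 6s + 6) − 17| < eps.
(s^3 + 4s^2 + 6s + 6) − 17 = s^3 + 4s^2 + 6s - 11 = (s − 1)(s^2 + 5s + 11).
So |(s^3 + 4s^2 + 6s + 6) − 17| = |s − 1|·|s^2 + 5s + 11|.
Require delta ≤ 1. Then |s − 1| < 1 gives |s| < 2, and by the triangle inequality |s^2 + 5s + 11| ≤ 2^2 + 5·2 + 11 = 25.
Hence |(s^3 + 4s^2 + 6s + 6) − 17| ≤ 25|s − 1| < eps provided |s − 1| < eps/25.
Take delta = min(1, eps/25). Then 0 < |s − 1| < delta gives both |s − 1| < 1 and |s − 1| < eps/25, so |(s^3 + 4s^2 + 6s + 6) − 17| < eps.

delta = min(1, eps/25)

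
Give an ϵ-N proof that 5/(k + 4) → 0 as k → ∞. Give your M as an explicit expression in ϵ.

Fix ϵ > 0. For k ≥ 1, |5/(k + 4) − 0| = 5/(k + 4) ≤ 5/k.
We need 5/k < ϵ, i.e. k > 5/ϵ.
Take M = 5/ϵ. If k > M then |5/(k + 4)| ≤ 5/k < ϵ.

M = 5/ϵ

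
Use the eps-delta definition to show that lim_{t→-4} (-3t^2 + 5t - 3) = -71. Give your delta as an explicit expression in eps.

Fix eps > 0. We want delta > 0 such that 0 < |t + 4| < delta implies |(-3t^2 + 5t - 3) + 71| < eps.
(-3t^2 + 5t - 3) + 71 = -3t^2 + 5t + 68 = (t + 4)(-3t + 17).
So |(-3t^2 + 5t - 3) + 71| = |t + 4|·|-3t + 17|.
Require delta ≤ 1. Then |t + 4| < 1 gives |t| < 5, and by the triangle inequality |-3t + 17| ≤ 3·5 + 17 = 32.
Hence |(-3t^2 + 5t - 3) + 71| ≤ 32|t + 4| < eps provided |t + 4| < eps/32.
Choosing delta = min(1, eps/32) ensures both conditions, hence |(-3t^2 + 5t - 3) + 71| < eps.

delta = min(1, eps/32)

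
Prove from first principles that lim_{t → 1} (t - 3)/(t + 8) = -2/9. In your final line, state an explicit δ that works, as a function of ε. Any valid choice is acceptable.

δ = min(9/2, (81/22)ε)

Fix ε > 0. We want δ > 0 with 0 < |t − 1| < δ ⇒ |(t - 3)/(t + 8) + 2/9| < ε.
Combining over a common denominator, (t - 3)/(t + 8) + 2/9 = [(t - 3)·9 − (-2)·(t + 8)] / [9·(t + 8)] = 11(t − 1) / (9(t + 8)).
So |(t - 3)/(t + 8) + 2/9| = 11|t − 1| / (9·|t + 8|).
Require δ ≤ 9/2, so |t + 8| ≥ |9| − |t − 1| > 9 − 9/2 = 9/2.
Hence |(t - 3)/(t + 8) + 2/9| < 11|t − 1|/(9·(9/2)) = (22/81)|t − 1|, which is < ε once |t − 1| < (81/22)ε.
Take δ = min(9/2, (81/22)ε). Then 0 < |t − 1| < δ forces both bounds, so |(t - 3)/(t + 8) + 2/9| < ε.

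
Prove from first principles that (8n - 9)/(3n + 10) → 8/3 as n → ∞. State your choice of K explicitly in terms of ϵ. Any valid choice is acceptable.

K = (107/9)/ϵ

Fix ϵ > 0. For n ≥ 1, |(8n - 9)/(3n + 10) − (8/3)| = |-107|/(3(3n + 10)) = 107/(3(3n + 10)).
Since 3n + 10 ≥ 3n for n ≥ 1, this is ≤ 107/(3·3n) = (107/9)/n.
So |(8n - 9)/(3n + 10) − (8/3)| < ϵ whenever n > (107/9)/ϵ.
Take K = (107/9)/ϵ. If n > K then |(8n - 9)/(3n + 10) − (8/3)| ≤ (107/9)/n < ϵ.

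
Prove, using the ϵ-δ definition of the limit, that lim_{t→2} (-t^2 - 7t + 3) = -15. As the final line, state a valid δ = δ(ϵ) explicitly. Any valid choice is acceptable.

Let ϵ > 0. We want δ > 0 such that 0 < |t − 2| < δ implies |(-t^2 - 7t + 3) + 15| < ϵ.
(-t^2 - 7t + 3) + 15 = -t^2 - 7t + 18 = (t − 2)(-t - 9).
So |(-t^2 - 7t + 3) + 15| = |t − 2|·|-t - 9|.
Assume first that |t − 2| < 1, so |t| < 3. Then |-t - 9| ≤ 3 + 9 = 12.
Hence |(-t^2 - 7t + 3) + 15| ≤ 12|t − 2| < ϵ provided |t − 2| < ϵ/12.
Choosing δ = min(1, ϵ/12) ensures both conditions, hence |(-t^2 - 7t + 3) + 15| < ϵ.

δ = min(1, ϵ/12)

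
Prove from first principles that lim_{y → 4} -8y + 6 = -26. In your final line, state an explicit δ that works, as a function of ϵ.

δ = ϵ/8

Fix ϵ > 0. We need δ > 0 so that 0 < |y − 4| < δ implies |(-8y + 6) + 26| < ϵ.
Since (-8y + 6) + 26 = -8(y − 4), we have |(-8y + 6) + 26| = 8|y − 4|.
Thus it suffices that |y − 4| < ϵ/8.
Choosing δ = ϵ/8 gives |(-8y + 6) + 26| = 8|y − 4| < ϵ whenever |y − 4| < δ.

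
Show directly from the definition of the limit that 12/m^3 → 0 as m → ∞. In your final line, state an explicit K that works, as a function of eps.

K = (12/eps)^{1/3}

Fix eps > 0. For m ≥ 1, |12/m^3 − 0| = 12/m^3.
12/m^3 < eps ⇔ m^3 > 12/eps ⇔ m > (12/eps)^{1/3}.
Take K = (12/eps)^{1/3}. Then m > K implies 12/m^3 < eps.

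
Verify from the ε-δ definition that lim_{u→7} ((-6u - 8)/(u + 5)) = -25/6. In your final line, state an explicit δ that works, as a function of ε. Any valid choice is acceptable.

Let ε > 0 be given. We want δ > 0 with 0 < |u − 7| < δ ⇒ |(-6u - 8)/(u + 5) + 25/6| < ε.
Combining over a common denominator, (-6u - 8)/(u + 5) + 25/6 = [(-6u - 8)·12 − (-50)·(u + 5)] / [12·(u + 5)] = -22(u − 7) / (12(u + 5)).
So |(-6u - 8)/(u + 5) + 25/6| = 22|u − 7| / (12·|u + 5|).
Restrict δ ≤ 6. Then |u − 7| < 6 gives |u + 5| = |(u − 7) + 12| ≥ 12 − 6 = 6.
Hence |(-6u - 8)/(u + 5) + 25/6| < 22|u − 7|/(12·6) = (11/36)|u − 7|, which is < ε once |u − 7| < (36/11)ε.
Take δ = min(6, (36/11)ε). Then 0 < |u − 7| < δ forces both bounds, so |(-6u - 8)/(u + 5) + 25/6| < ε.

δ = min(6, (36/11)ε)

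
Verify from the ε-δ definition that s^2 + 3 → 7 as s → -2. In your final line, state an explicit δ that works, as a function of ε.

δ = min(1, ε/5)

Let ε > 0 be given. We want δ > 0 such that 0 < |s + 2| < δ implies |(s^2 + 3) − 7| < ε.
(s^2 + 3) − 7 = s^2 - 4 = (s + 2)(s - 2).
So |(s^2 + 3) − 7| = |s + 2|·|s - 2|.
Require δ ≤ 1. Then |s + 2| < 1 gives |s| < 3, and by the triangle inequality |s - 2| ≤ 3 + 2 = 5.
Hence |(s^2 + 3) − 7| ≤ 5|s + 2| < ε provided |s + 2| < ε/5.
Choosing δ = min(1, ε/5) ensures both conditions, hence |(s^2 + 3) − 7| < ε.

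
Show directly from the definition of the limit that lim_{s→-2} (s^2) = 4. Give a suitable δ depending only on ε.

Let ε > 0 be given. We seek δ > 0 with 0 < |s + 2| < δ ⇒ |s^2 − 4| < ε.
Factor: s^2 − 4 = (s + 2)(s - 2), so |s^2 − 4| = |s + 2|·|s - 2|.
Impose δ ≤ 2 so that |s| < 4; then |s - 2| ≤ 6.
Hence |s^2 − 4| ≤ 6|s + 2|, which is < ε once |s + 2| < ε/6.
Take δ = min(2, ε/6). If 0 < |s + 2| < δ then both bounds hold and |s^2 − 4| ≤ 6|s + 2| < 6·(ε/6) = ε.

δ = min(2, ε/6)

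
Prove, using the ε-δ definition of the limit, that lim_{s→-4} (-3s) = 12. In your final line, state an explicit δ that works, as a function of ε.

δ = ε/3

Fix ε > 0. We need δ > 0 so that 0 < |s + 4| < δ implies |(-3s) − 12| < ε.
Since (-3s) − 12 = -3(s + 4), we have |(-3s) − 12| = 3|s + 4|.
Thus it suffices that |s + 4| < ε/3.
Choosing δ = ε/3 gives |(-3s) − 12| = 3|s + 4| < ε whenever |s + 4| < δ.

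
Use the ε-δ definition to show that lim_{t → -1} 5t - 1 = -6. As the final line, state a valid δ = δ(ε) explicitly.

Suppose ε > 0. We need δ > 0 so that 0 < |t + 1| < δ implies |(5t - 1) + 6| < ε.
|(5t - 1) + 6| = |5t + 5| = 5|t + 1|.
So 5|t + 1| < ε exactly when |t + 1| < ε/5.
Choosing δ = ε/5 gives |(5t - 1) + 6| = 5|t + 1| < ε whenever |t + 1| < δ.

δ = ε/5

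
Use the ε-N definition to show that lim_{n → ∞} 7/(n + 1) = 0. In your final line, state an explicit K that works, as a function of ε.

Suppose ε > 0. For n ≥ 1, |7/(n + 1) − 0| = 7/(n + 1) ≤ 7/n.
We need 7/n < ε, i.e. n > 7/ε.
Take K = 7/ε. If n > K then |7/(n + 1)| ≤ 7/n < ε.

K = 7/ε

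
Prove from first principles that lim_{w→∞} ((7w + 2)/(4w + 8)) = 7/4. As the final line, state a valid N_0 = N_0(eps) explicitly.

N_0 = 3/eps

Fix eps > 0. We seek N_0 > 0 such that w > N_0 implies |(7w + 2)/(4w + 8) − (7/4)| < eps.
(7w + 2)/(4w + 8) − (7/4) = (4(7w + 2) − 7(4w + 8)) / (4(4w + 8)) = -48/(4(4w + 8)).
For w > 0 we have 4w + 8 > 4w, so |(7w + 2)/(4w + 8) − (7/4)| = 48/(4(4w + 8)) < 48/(4·4w) = 3/w.
Thus |(7w + 2)/(4w + 8) − (7/4)| < eps whenever w > 3/eps.
Take N_0 = 3/eps. If w > N_0 then |(7w + 2)/(4w + 8) − (7/4)| < 3/w < eps.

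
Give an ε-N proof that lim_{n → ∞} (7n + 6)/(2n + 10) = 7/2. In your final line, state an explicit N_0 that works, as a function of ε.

Let ε > 0 be given. For n ≥ 1, |(7n + 6)/(2n + 10) − (7/2)| = |-58|/(2(2n + 10)) = 58/(2(2n + 10)).
Since 2n + 10 ≥ 2n for n ≥ 1, this is ≤ 58/(2·2n) = (29/2)/n.
So |(7n + 6)/(2n + 10) − (7/2)| < ε whenever n > (29/2)/ε.
Take N_0 = (29/2)/ε. If n > N_0 then |(7n + 6)/(2n + 10) − (7/2)| ≤ (29/2)/n < ε.

N_0 = (29/2)/ε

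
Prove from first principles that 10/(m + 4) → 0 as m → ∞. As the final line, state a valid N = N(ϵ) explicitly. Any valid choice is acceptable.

N = 10/ϵ

Suppose ϵ > 0. For m ≥ 1, |10/(m + 4) − 0| = 10/(m + 4) ≤ 10/m.
We need 10/m < ϵ, i.e. m > 10/ϵ.
Take N = 10/ϵ. If m > N then |10/(m + 4)| ≤ 10/m < ϵ.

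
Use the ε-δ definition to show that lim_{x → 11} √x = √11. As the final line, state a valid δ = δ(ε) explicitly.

δ = min(11, √11·ε)

Let ε > 0. We want δ > 0 such that 0 < |x − 11| < δ implies |√x − √11| < ε.
Rationalise: √x − √11 = (x − 11)/(√x + √11), so |√x − √11| = |x − 11|/(√x + √11).
Restrict δ ≤ 11 so that |x − 11| < 11 forces x > 0, and then √x + √11 > √11.
Hence |√x − √11| < |x − 11|/√11, which is < ε once |x − 11| < √11·ε.
Take δ = min(11, √11·ε). If 0 < |x − 11| < δ then x > 0 and |√x − √11| < |x − 11|/√11 < ε.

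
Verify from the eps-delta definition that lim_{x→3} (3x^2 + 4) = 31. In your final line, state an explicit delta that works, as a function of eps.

delta = min(2, eps/24)

Suppose eps > 0. We want delta > 0 such that 0 < |x − 3| < delta implies |(3x^2 + 4) − 31| < eps.
(3x^2 + 4) − 31 = 3x^2 - 27 = (x − 3)(3x + 9).
So |(3x^2 + 4) − 31| = |x − 3|·|3x + 9|.
Require delta ≤ 2. Then |x − 3| < 2 gives |x| < 5, and by the triangle inequality |3x + 9| ≤ 3·5 + 9 = 24.
Hence |(3x^2 + 4) − 31| ≤ 24|x − 3| < eps provided |x − 3| < eps/24.
Take delta = min(2, eps/24). Then 0 < |x − 3| < delta gives both |x − 3| < 2 and |x − 3| < eps/24, so |(3x^2 + 4) − 31| < eps.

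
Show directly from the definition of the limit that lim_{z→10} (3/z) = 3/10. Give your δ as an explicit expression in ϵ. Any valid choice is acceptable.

δ = min(5, (50/3)ϵ)

Let ϵ > 0 be given. We seek δ > 0 such that 0 < |z − 10| < δ implies |3/z − (3/10)| < ϵ.
|3/z − (3/10)| = 3·|10 − z|/(10·|z|) = 3|z − 10|/(10|z|).
Restrict δ ≤ 5. Then |z − 10| < 5 gives |z| > 5, so 10|z| > 50.
Then |3/z − (3/10)| < 3|z − 10|/50, which is < ϵ when |z − 10| < (50/3)ϵ.
Take δ = min(5, (50/3)ϵ). Then 0 < |z − 10| < δ gives both |z − 10| < 5 and |z − 10| < (50/3)ϵ, so |3/z − (3/10)| < ϵ.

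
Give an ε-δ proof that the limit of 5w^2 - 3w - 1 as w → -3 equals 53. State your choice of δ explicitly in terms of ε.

Suppose ε > 0. We want δ > 0 such that 0 < |w + 3| < δ implies |(5w^2 - 3w - 1) − 53| < ε.
(5w^2 - 3w - 1) − 53 = 5w^2 - 3w - 54 = (w + 3)(5w - 18).
So |(5w^2 - 3w - 1) − 53| = |w + 3|·|5w - 18|.
Require δ ≤ 2. Then |w + 3| < 2 gives |w| < 5, and by the triangle inequality |5w - 18| ≤ 5·5 + 18 = 43.
Hence |(5w^2 - 3w - 1) − 53| ≤ 43|w + 3| < ε provided |w + 3| < ε/43.
Choosing δ = min(2, ε/43) ensures both conditions, hence |(5w^2 - 3w - 1) − 53| < ε.

δ = min(2, ε/43)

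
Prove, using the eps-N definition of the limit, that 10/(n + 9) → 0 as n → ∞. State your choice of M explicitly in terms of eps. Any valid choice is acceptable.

M = 10/eps

Let eps > 0 be given. For n ≥ 1, |10/(n + 9) − 0| = 10/(n + 9) ≤ 10/n.
We need 10/n < eps, i.e. n > 10/eps.
Take M = 10/eps. If n > M then |10/(n + 9)| ≤ 10/n < eps.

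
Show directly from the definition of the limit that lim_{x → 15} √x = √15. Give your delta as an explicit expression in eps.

Suppose eps > 0. We want delta > 0 such that 0 < |x − 15| < delta implies |√x − √15| < eps.
Rationalise: √x − √15 = (x − 15)/(√x + √15), so |√x − √15| = |x − 15|/(√x + √15).
Restrict delta ≤ 15 so that |x − 15| < 15 forces x > 0, and then √x + √15 > √15.
Hence |√x − √15| < |x − 15|/√15, which is < eps once |x − 15| < √15·eps.
Take delta = min(15, √15·eps). If 0 < |x − 15| < delta then x > 0 and |√x − √15| < |x − 15|/√15 < eps.

delta = min(15, √15·eps)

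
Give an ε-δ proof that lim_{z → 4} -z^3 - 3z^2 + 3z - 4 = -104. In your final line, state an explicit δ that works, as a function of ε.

δ = min(2, ε/103)

Let ε > 0. We want δ > 0 such that 0 < |z − 4| < δ implies |(-z^3 - 3z^2 + 3z - 4) + 104| < ε.
(-z^3 - 3z^2 + 3z - 4) + 104 = -z^3 - 3z^2 + 3z + 100 = (z − 4)(-z^2 - 7z - 25).
So |(-z^3 - 3z^2 + 3z - 4) + 104| = |z − 4|·|-z^2 - 7z - 25|.
Require δ ≤ 2. Then |z − 4| < 2 gives |z| < 6, and by the triangle inequality |-z^2 - 7z - 25| ≤ 6^2 + 7·6 + 25 = 103.
Hence |(-z^3 - 3z^2 + 3z - 4) + 104| ≤ 103|z − 4| < ε provided |z − 4| < ε/103.
Choosing δ = min(2, ε/103) ensures both conditions, hence |(-z^3 - 3z^2 + 3z - 4) + 104| < ε.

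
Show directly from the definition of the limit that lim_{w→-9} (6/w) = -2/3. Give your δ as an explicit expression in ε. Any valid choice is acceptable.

Let ε > 0 be given. We seek δ > 0 such that 0 < |w + 9| < δ implies |6/w + 2/3| < ε.
|6/w + 2/3| = 6·|-9 − w|/(9·|w|) = 6|w + 9|/(9|w|).
Require δ ≤ 9/2 so that |w| > 9 − 9/2 = 9/2, hence 9|w| > 81/2.
Then |6/w + 2/3| < 6|w + 9|/(81/2), which is < ε when |w + 9| < (27/4)ε.
Take δ = min(9/2, (27/4)ε). Then 0 < |w + 9| < δ gives both |w + 9| < 9/2 and |w + 9| < (27/4)ε, so |6/w + 2/3| < ε.

δ = min(9/2, (27/4)ε)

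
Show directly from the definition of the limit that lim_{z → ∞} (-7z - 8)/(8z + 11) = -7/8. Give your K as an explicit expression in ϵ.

K = (13/64)/ϵ

Fix ϵ > 0. We seek K > 0 such that z > K implies |(-7z - 8)/(8z + 11) + 7/8| < ϵ.
(-7z - 8)/(8z + 11) + 7/8 = (8(-7z - 8) − (-7)(8z + 11)) / (8(8z + 11)) = 13/(8(8z + 11)).
For z > 0 we have 8z + 11 > 8z, so |(-7z - 8)/(8z + 11) + 7/8| = 13/(8(8z + 11)) < 13/(8·8z) = (13/64)/z.
Thus |(-7z - 8)/(8z + 11) + 7/8| < ϵ whenever z > (13/64)/ϵ.
Take K = (13/64)/ϵ. If z > K then |(-7z - 8)/(8z + 11) + 7/8| < (13/64)/z < ϵ.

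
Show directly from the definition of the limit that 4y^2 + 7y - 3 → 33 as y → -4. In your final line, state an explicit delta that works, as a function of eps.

Fix eps > 0. We want delta > 0 such that 0 < |y + 4| < delta implies |(4y^2 + 7y - 3) − 33| < eps.
(4y^2 + 7y - 3) − 33 = 4y^2 + 7y - 36 = (y + 4)(4y - 9).
So |(4y^2 + 7y - 3) − 33| = |y + 4|·|4y - 9|.
Assume first that |y + 4| < 1, so |y| < 5. Then |4y - 9| ≤ 4·5 + 9 = 29.
Hence |(4y^2 + 7y - 3) − 33| ≤ 29|y + 4| < eps provided |y + 4| < eps/29.
Take delta = min(1, eps/29). Then 0 < |y + 4| < delta gives both |y + 4| < 1 and |y + 4| < eps/29, so |(4y^2 + 7y - 3) − 33| < eps.

delta = min(1, eps/29)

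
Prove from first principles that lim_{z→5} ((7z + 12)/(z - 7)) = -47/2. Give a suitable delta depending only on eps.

Let eps > 0 be given. We want delta > 0 with 0 < |z − 5| < delta ⇒ |(7z + 12)/(z - 7) + 47/2| < eps.
Combining over a common denominator, (7z + 12)/(z - 7) + 47/2 = [(7z + 12)·(-2) − 47·(z - 7)] / [(-2)·(z - 7)] = -61(z − 5) / ((-2)(z - 7)).
So |(7z + 12)/(z - 7) + 47/2| = 61|z − 5| / (2·|z − 7|).
Restrict delta ≤ 1. Then |z − 5| < 1 gives |z − 7| = |(z − 5) + (-2)| ≥ 2 − 1 = 1.
Hence |(7z + 12)/(z - 7) + 47/2| < 61|z − 5|/(2·1) = (61/2)|z − 5|, which is < eps once |z − 5| < (2/61)eps.
Take delta = min(1, (2/61)eps). Then 0 < |z − 5| < delta forces both bounds, so |(7z + 12)/(z - 7) + 47/2| < eps.

delta = min(1, (2/61)eps)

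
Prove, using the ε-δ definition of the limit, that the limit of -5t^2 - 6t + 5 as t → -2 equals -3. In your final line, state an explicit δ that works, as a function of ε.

Let ε > 0 be given. We want δ > 0 such that 0 < |t + 2| < δ implies |(-5t^2 - 6t + 5) + 3| < ε.
(-5t^2 - 6t + 5) + 3 = -5t^2 - 6t + 8 = (t + 2)(-5t + 4).
So |(-5t^2 - 6t + 5) + 3| = |t + 2|·|-5t + 4|.
Assume first that |t + 2| < 1, so |t| < 3. Then |-5t + 4| ≤ 5·3 + 4 = 19.
Hence |(-5t^2 - 6t + 5) + 3| ≤ 19|t + 2| < ε provided |t + 2| < ε/19.
Choosing δ = min(1, ε/19) ensures both conditions, hence |(-5t^2 - 6t + 5) + 3| < ε.

δ = min(1, ε/19)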